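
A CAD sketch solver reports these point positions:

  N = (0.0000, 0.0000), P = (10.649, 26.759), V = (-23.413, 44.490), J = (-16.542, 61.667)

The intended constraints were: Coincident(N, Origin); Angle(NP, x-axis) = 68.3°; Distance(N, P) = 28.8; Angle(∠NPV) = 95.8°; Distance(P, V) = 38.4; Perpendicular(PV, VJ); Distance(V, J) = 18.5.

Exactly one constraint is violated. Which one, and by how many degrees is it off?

Perpendicular(PV, VJ) — off by 5.70°.

N = (0.00, 0.00) ✓; NP at 68.30° ✓; |NP| = 28.80 ✓; ∠NPV = 95.80° ✓; |PV| = 38.40 ✓; ∠(PV, VJ) = 84.30° ✗; |VJ| = 18.50 ✓.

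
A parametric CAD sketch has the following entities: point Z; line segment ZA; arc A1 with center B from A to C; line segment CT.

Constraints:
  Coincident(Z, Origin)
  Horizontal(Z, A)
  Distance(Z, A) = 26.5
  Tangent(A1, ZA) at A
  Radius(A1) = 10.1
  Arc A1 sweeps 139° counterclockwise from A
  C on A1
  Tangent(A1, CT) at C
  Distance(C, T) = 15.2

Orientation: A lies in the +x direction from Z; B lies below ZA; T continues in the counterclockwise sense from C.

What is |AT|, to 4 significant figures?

28.12

On A1, A sits at bearing 90° from B; a 139° counterclockwise sweep puts C at bearing 229°, so C = B + 10.1·(cos 229°, sin 229°) = (19.87, -17.72). A1 meets CT tangentially, so BC is at right angles to CT, so CT runs along (−sin 229°, cos 229°); with |CT| = 15.2, T = (31.35, -27.69). Then |AT| = |T − A| = 28.12.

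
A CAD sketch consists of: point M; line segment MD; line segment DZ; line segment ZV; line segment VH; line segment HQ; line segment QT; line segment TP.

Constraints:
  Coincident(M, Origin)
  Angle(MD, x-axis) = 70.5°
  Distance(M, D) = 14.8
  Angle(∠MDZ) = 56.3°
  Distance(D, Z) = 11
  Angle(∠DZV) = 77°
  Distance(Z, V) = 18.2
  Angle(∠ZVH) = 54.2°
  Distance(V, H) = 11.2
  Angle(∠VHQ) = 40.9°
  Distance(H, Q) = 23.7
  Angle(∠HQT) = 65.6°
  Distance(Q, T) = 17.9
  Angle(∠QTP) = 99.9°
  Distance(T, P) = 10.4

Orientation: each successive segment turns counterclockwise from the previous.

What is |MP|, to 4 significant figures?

12.23

M is at the origin; MD runs at 70.5° with length 14.8, so D = (4.940, 13.95). ∠MDZ = 56.3° gives DZ at -165.8° from the x-axis; with |DZ| = 11.0, Z = (-5.724, 11.25). ∠DZV = 77.0° gives ZV at -62.80° from the x-axis; with |ZV| = 18.2, V = (2.596, -4.935). ∠ZVH = 54.2° gives VH at 63.00° from the x-axis; with |VH| = 11.2, H = (7.680, 5.045). ∠VHQ = 40.9° gives HQ at -157.9° from the x-axis; with |HQ| = 23.7, Q = (-14.28, -3.872). ∠HQT = 65.6° gives QT at -43.50° from the x-axis; with |QT| = 17.9, T = (-1.294, -16.19). ∠QTP = 99.9° gives TP at 36.60° from the x-axis; with |TP| = 10.4, P = (7.055, -9.993). Then |MP| = |P − M| = 12.23.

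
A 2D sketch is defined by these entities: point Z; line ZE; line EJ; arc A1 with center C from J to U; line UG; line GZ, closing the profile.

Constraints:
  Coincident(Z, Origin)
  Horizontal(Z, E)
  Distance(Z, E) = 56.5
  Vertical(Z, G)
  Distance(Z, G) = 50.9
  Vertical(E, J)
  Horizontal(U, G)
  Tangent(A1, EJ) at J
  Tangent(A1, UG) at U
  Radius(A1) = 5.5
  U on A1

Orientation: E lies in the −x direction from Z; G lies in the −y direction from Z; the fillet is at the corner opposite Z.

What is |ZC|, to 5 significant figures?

68.280

Z and G share the same x with |ZG| = 50.9 and G on the −y side, so G = (0.0000, -50.900). The virtual corner opposite Z is at (-56.500, -50.900). Since A1 is tangent to EJ there, CJ ⟂ EJ and since A1 is tangent to UG there, CU ⟂ UG, with radius 5.5, so the center C sits 5.5 in from both sides at C = (-51.000, -45.400). Then |ZC| = |C − Z| = 68.280.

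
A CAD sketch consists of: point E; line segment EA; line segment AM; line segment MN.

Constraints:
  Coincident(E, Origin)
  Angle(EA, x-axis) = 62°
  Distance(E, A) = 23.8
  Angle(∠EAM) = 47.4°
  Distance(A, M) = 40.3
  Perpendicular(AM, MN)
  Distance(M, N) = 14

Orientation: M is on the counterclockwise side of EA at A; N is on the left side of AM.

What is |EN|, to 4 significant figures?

24.44

∠EAM = 47.4°, so AM runs at 62.0° + (180° − 47.4°) = 194.6° from the x-axis; with |AM| = 40.3, M = A + 40.3·(cos 194.6°, sin 194.6°) = (-27.83, 10.86). AM is perpendicular to MN; with |MN| = 14.0 on the left of AM, N = M + 14.0·(0.2521, -0.9677) = (-24.30, -2.692). Then |EN| = |N − E| = 24.44.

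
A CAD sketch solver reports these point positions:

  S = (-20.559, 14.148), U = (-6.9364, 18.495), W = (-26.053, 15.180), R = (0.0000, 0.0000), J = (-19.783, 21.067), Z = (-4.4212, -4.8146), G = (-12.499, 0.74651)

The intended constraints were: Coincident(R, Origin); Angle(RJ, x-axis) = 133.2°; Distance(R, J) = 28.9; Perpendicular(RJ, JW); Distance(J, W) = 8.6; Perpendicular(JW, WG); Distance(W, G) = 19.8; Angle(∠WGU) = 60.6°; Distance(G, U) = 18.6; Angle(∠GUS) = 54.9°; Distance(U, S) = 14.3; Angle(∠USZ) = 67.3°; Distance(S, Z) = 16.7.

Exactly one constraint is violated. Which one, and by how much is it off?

Distance(S, Z) = 16.7 — off by 8.20.

R = (0.00, 0.00) ✓; RJ at 133.2° ✓; |RJ| = 28.90 ✓; ∠(RJ, JW) = 90.00° ✓; |JW| = 8.601 ✓; ∠(JW, WG) = 90.00° ✓; |WG| = 19.80 ✓; ∠WGU = 60.60° ✓; |GU| = 18.60 ✓; ∠GUS = 54.90° ✓; |US| = 14.30 ✓; ∠USZ = 67.30° ✓; |SZ| = 24.90 ✗.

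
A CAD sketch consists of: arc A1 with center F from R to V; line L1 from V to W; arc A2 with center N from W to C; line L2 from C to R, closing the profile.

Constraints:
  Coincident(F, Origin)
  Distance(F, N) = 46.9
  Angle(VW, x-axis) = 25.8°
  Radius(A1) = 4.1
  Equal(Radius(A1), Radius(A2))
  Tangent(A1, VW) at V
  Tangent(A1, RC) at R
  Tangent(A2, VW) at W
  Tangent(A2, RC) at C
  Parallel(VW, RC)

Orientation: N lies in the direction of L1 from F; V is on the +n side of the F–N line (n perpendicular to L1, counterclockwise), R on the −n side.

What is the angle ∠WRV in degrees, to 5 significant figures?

80.083°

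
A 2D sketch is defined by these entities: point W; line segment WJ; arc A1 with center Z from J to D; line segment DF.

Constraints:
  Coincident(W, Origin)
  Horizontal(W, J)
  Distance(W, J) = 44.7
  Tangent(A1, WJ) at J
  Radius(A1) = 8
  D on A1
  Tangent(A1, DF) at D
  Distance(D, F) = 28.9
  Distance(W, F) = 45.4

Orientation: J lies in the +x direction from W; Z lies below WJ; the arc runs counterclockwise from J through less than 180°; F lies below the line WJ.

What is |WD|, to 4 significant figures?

37.43

W is at the origin; WJ is horizontal with |WJ| = 44.7 and J on the +x side, so J = (44.70, 0.000). Since A1 is tangent to WJ there, ZJ ⟂ WJ, so Z = J + (0, -8) = (44.70, -8.000). Since ZD ⟂ DF (tangency), |ZF| = √(8.0² + 28.9²) = 29.99 regardless of where D sits on A1. So F lies on both circle(W, 45.4) and circle(Z, 29.99); the below-WJ intersection is F = (29.96, -34.11). D is the foot of the tangent from F: D = (36.94, -6.068).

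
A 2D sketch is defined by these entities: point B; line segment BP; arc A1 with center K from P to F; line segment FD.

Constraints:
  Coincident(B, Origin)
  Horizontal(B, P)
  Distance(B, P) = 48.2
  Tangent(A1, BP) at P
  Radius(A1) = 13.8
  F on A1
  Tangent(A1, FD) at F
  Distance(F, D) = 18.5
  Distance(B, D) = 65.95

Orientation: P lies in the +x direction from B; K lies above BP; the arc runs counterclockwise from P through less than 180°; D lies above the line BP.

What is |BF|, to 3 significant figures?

63.9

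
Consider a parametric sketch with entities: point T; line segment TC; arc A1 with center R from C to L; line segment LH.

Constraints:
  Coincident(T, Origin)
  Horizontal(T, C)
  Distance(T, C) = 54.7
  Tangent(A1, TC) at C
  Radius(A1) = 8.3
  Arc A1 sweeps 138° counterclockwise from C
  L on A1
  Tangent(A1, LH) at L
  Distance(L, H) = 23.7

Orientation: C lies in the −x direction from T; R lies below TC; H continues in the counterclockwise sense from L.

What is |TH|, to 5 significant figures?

52.326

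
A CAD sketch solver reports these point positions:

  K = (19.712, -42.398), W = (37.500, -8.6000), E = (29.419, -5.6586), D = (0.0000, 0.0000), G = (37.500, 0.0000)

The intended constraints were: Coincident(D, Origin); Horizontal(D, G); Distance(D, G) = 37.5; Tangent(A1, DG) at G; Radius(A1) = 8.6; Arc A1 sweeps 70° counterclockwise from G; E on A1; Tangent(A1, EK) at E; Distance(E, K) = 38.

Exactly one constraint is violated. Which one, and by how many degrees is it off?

Tangent(A1, EK) at E — off by 5.20°.

D = (0.00, 0.00) ✓; D.y = 0.00, G.y = 0.00 ✓; |DG| = 37.50 ✓; ∠(WG, GD) = 90.00° ✓; |WG| = 8.600 ✓; bearing(W→E) − bearing(W→G) = 70.00° ✓; |WE| = 8.600 ✓; ∠(WE, EK) = 84.80° ✗; |EK| = 38.00 ✓.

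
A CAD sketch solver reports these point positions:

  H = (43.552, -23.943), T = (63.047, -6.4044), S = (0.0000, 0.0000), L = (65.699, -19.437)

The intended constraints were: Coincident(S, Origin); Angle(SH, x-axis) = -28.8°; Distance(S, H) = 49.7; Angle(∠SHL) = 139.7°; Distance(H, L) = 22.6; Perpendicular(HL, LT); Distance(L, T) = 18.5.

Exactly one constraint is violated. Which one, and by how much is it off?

Distance(L, T) = 18.5 — off by 5.20.

S = (0.00, 0.00) ✓; SH at -28.80° ✓; |SH| = 49.70 ✓; ∠SHL = 139.7° ✓; |HL| = 22.60 ✓; ∠(HL, LT) = 90.00° ✓; |LT| = 13.30 ✗.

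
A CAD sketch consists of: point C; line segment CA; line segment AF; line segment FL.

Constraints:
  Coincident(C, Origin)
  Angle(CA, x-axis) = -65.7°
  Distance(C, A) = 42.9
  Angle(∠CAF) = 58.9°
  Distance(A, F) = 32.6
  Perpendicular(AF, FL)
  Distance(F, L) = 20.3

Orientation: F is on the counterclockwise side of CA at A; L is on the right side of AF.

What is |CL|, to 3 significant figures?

58.0

∠CAF = 58.9°, so AF runs at -65.7° + (180° − 58.9°) = 55.4° from the x-axis; with |AF| = 32.6, F = A + 32.6·(cos 55.4°, sin 55.4°) = (36.2, -12.3). AF is perpendicular to FL; with |FL| = 20.3 on the right of AF, L = F + 20.3·(0.823, -0.568) = (52.9, -23.8). Then |CL| = |L − C| = 58.0.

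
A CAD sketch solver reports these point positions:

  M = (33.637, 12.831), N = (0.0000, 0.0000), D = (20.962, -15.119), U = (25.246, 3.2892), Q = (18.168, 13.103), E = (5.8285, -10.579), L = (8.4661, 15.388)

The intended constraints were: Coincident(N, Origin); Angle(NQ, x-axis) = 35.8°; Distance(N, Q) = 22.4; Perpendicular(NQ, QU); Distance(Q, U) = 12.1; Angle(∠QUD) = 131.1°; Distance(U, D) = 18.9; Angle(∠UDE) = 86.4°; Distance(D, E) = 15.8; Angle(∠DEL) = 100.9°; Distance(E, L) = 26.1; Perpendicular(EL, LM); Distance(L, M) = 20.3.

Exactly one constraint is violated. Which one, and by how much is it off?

Distance(L, M) = 20.3 — off by 5.00.

N = (0.00, 0.00) ✓; NQ at 35.80° ✓; |NQ| = 22.40 ✓; ∠(NQ, QU) = 90.00° ✓; |QU| = 12.10 ✓; ∠QUD = 131.1° ✓; |UD| = 18.90 ✓; ∠UDE = 86.40° ✓; |DE| = 15.80 ✓; ∠DEL = 100.9° ✓; |EL| = 26.10 ✓; ∠(EL, LM) = 90.00° ✓; |LM| = 25.30 ✗.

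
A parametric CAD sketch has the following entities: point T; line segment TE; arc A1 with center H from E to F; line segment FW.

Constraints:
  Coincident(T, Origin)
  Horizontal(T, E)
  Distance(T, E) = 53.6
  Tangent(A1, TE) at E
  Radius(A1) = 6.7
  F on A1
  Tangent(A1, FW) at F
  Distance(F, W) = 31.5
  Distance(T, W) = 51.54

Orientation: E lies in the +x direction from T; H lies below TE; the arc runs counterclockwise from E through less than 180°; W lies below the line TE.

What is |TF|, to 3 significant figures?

47.4

T is at the origin; TE is horizontal with |TE| = 53.6 and E on the +x side, so E = (53.6, 0.00). The tangent condition forces HE to be normal to TE, so H = E + (0, -6.7) = (53.6, -6.70). Since HF ⟂ FW (tangency), |HW| = √(6.7² + 31.5²) = 32.2 regardless of where F sits on A1. So W lies on both circle(T, 51.54) and circle(H, 32.2); the below-TE intersection is W = (38.0, -34.9). F is the foot of the tangent from W: F = (47.2, -4.74).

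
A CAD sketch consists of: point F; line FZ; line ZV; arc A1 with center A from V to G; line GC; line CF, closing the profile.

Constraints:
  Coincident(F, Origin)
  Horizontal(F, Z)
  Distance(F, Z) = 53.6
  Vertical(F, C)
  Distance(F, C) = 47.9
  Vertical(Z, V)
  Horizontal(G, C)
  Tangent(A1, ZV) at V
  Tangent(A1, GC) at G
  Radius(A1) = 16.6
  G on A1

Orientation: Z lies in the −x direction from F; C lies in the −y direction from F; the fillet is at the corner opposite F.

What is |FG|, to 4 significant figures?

60.53

F is at the origin; F and Z share the same y with |FZ| = 53.6 and Z on the −x side, so Z = (-53.60, 0.000). F and C share the same x with |FC| = 47.9 and C on the −y side, so C = (0.000, -47.90). The virtual corner opposite F is at (-53.60, -47.90). Since A1 is tangent to ZV there, AV ⟂ ZV and since A1 is tangent to GC there, AG ⟂ GC, with radius 16.6, so the center A sits 16.6 in from both sides at A = (-37.00, -31.30). That places the tangent points at V = (-53.60, -31.30) on ZV and G = (-37.00, -47.90) on GC. Then |FG| = |G − F| = 60.53.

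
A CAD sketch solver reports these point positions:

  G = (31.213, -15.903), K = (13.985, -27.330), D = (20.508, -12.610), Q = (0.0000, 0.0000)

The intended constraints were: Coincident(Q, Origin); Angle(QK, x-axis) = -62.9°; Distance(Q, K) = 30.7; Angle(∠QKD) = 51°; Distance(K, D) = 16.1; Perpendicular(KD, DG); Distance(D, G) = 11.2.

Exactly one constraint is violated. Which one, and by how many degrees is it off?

Perpendicular(KD, DG) — off by 6.80°.

Q = (0.00, 0.00) ✓; QK at -62.90° ✓; |QK| = 30.70 ✓; ∠QKD = 51.00° ✓; |KD| = 16.10 ✓; ∠(KD, DG) = 83.20° ✗; |DG| = 11.20 ✓.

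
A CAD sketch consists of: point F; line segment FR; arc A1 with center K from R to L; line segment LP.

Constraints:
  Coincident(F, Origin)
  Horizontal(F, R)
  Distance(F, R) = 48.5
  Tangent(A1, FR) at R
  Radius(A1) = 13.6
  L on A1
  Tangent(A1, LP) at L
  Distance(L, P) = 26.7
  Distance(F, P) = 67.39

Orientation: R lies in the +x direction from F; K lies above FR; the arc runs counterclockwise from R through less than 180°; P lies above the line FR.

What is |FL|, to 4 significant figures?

63.92

Checks: |KL| = 13.60 ✓; ∠(KL, LP) = 90.00° ✓; |LP| = 26.70 ✓; |FP| = 67.39 ✓.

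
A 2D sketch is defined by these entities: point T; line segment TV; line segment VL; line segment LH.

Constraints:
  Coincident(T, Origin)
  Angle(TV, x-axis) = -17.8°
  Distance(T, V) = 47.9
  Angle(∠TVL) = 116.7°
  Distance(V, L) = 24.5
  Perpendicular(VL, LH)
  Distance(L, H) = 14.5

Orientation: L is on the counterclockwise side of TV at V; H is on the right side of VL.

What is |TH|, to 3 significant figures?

73.5

T is at the origin; TV runs at -17.8° with length 47.9, so V = 47.9·(cos -17.8°, sin -17.8°) = (45.6, -14.6). ∠TVL = 116.7°, so VL runs at -17.8° + (180° − 116.7°) = 45.5° from the x-axis; with |VL| = 24.5, L = V + 24.5·(cos 45.5°, sin 45.5°) = (62.8, 2.83). VL ⟂ LH; with |LH| = 14.5 on the right of VL, H = L + 14.5·(0.713, -0.701) = (73.1, -7.33). Then |TH| = |H − T| = 73.5.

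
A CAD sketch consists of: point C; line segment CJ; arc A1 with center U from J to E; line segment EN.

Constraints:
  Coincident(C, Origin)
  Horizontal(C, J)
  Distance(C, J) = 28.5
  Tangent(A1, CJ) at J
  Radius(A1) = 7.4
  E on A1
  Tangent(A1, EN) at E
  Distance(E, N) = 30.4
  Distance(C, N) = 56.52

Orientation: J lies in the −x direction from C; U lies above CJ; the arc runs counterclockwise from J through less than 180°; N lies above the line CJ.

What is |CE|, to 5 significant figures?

26.621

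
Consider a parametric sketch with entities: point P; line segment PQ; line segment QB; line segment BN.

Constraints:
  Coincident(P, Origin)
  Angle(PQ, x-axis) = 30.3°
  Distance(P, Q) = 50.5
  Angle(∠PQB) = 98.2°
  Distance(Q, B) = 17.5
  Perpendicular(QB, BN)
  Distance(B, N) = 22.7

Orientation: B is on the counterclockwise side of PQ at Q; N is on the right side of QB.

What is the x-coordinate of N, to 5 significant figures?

58.050

P is at the origin; PQ runs at 30.3° with length 50.5, so Q = 50.5·(cos 30.3°, sin 30.3°) = (43.601, 25.479). ∠PQB = 98.2°, so QB runs at 30.3° + (180° − 98.2°) = 112.10° from the x-axis; with |QB| = 17.5, B = Q + 17.5·(cos 112.10°, sin 112.10°) = (37.018, 41.693). QB is perpendicular to BN; with |BN| = 22.7 on the right of QB, N = B + 22.7·(0.92653, 0.37622) = (58.050, 50.233). So N.x = 58.050.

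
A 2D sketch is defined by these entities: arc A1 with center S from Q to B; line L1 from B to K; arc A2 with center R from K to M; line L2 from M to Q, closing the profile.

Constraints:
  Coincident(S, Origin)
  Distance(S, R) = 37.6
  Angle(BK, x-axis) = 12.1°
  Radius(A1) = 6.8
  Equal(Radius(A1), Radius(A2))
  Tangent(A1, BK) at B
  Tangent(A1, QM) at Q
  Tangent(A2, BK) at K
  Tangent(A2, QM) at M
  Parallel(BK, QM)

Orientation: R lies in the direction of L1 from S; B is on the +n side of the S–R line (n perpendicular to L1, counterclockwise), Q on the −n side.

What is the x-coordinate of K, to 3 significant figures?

35.3

The slot axis is L1's direction at 12.1°, so u = (cos 12.1°, sin 12.1°) = (0.978, 0.210) and n = (−sin 12.1°, cos 12.1°) = (-0.210, 0.978). S is at the origin and R lies 37.6 along u from S, so R = 37.6·u = (36.8, 7.88). Tangency of A1 to both parallel lines with radius 6.8 puts B and Q at S ± 6.8·n: B = (-1.43, 6.65), Q = (1.43, -6.65). Equal radii place K and M the same way about R: K = R + 6.8·n = (35.3, 14.5), M = R − 6.8·n = (38.2, 1.23). So K.x = 35.3.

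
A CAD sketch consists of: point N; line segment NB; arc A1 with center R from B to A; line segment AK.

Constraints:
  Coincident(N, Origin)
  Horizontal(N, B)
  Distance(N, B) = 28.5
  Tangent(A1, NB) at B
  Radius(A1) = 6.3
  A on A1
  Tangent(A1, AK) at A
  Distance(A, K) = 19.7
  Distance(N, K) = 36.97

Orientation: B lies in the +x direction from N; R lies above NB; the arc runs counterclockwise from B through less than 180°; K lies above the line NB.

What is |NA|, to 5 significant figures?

35.342

Checks: ∠(RB, BN) = 90.00° ✓; |RB| = 6.300 ✓; |RA| = 6.300 ✓; ∠(RA, AK) = 90.00° ✓; |AK| = 19.70 ✓; |NK| = 36.97 ✓.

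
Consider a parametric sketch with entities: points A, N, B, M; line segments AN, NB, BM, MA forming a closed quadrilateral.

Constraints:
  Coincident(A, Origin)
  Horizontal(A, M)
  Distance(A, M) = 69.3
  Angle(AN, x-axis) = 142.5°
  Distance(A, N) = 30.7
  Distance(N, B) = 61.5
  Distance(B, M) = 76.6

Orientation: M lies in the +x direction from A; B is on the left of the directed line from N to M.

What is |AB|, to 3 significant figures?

63.5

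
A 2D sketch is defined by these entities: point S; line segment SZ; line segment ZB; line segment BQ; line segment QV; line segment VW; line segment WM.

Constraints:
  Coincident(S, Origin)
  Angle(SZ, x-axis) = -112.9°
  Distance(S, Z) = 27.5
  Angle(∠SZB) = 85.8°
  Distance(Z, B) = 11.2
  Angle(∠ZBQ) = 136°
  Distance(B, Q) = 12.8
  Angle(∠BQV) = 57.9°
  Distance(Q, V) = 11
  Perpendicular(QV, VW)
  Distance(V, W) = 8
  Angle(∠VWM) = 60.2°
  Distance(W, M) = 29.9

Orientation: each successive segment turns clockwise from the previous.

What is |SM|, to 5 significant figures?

37.854

S is at the origin; SZ runs at -112.9° with length 27.5, so Z = (-10.701, -25.333). ∠SZB = 85.8° gives ZB at 152.90° from the x-axis; with |ZB| = 11.2, B = (-20.671, -20.230). ∠ZBQ = 136.0° gives BQ at 108.90° from the x-axis; with |BQ| = 12.8, Q = (-24.817, -8.1206). ∠BQV = 57.9° gives QV at -13.200° from the x-axis; with |QV| = 11.0, V = (-14.108, -10.632). The perpendicularity gives VW at right angles to QV, so VW runs at -103.20°; with |VW| = 8.0, W = (-15.935, -18.421). ∠VWM = 60.2° gives WM at 137.00° from the x-axis; with |WM| = 29.9, M = (-37.802, 1.9707). Then |SM| = |M − S| = 37.854.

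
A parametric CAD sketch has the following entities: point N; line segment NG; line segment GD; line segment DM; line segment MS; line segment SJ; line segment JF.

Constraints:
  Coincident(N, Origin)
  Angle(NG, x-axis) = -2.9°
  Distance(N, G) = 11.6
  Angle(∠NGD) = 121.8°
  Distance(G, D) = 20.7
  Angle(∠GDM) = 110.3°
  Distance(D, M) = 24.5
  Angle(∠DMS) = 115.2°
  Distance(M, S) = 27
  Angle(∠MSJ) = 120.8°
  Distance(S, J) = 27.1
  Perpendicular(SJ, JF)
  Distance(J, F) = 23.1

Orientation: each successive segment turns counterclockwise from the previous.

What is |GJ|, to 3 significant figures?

39.3

N is at the origin; NG runs at -2.9° with length 11.6, so G = (11.6, -0.587). ∠NGD = 121.8° gives GD at 55.3° from the x-axis; with |GD| = 20.7, D = (23.4, 16.4). ∠GDM = 110.3° gives DM at 125° from the x-axis; with |DM| = 24.5, M = (9.32, 36.5). ∠DMS = 115.2° gives MS at -170° from the x-axis; with |MS| = 27.0, S = (-17.3, 31.9). ∠MSJ = 120.8° gives SJ at -111° from the x-axis; with |SJ| = 27.1, J = (-27.0, 6.61). Then |GJ| = |J − G| = 39.3.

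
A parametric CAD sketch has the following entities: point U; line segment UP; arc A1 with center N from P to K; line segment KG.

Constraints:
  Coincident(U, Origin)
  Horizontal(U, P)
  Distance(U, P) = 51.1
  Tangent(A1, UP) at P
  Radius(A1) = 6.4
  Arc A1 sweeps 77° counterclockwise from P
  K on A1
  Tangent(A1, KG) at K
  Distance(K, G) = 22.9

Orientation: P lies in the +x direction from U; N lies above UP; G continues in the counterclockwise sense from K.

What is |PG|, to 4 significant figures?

29.56

On A1, P sits at bearing -90° from N; a 77° counterclockwise sweep puts K at bearing -13°, so K = N + 6.4·(cos -13°, sin -13°) = (57.34, 4.960). Tangency of A1 to KG means the radius NK is perpendicular to KG, so KG runs along (−sin -13°, cos -13°); with |KG| = 22.9, G = (62.49, 27.27). Then |PG| = |G − P| = 29.56.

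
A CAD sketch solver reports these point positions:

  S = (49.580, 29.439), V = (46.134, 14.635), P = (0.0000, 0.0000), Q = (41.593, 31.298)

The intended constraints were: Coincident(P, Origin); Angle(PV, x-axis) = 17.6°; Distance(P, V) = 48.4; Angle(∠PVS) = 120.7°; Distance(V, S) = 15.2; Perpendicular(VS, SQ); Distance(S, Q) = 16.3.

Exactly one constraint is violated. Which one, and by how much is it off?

Distance(S, Q) = 16.3 — off by 8.10.

P = (0.00, 0.00) ✓; PV at 17.60° ✓; |PV| = 48.40 ✓; ∠PVS = 120.7° ✓; |VS| = 15.20 ✓; ∠(VS, SQ) = 90.00° ✓; |SQ| = 8.200 ✗.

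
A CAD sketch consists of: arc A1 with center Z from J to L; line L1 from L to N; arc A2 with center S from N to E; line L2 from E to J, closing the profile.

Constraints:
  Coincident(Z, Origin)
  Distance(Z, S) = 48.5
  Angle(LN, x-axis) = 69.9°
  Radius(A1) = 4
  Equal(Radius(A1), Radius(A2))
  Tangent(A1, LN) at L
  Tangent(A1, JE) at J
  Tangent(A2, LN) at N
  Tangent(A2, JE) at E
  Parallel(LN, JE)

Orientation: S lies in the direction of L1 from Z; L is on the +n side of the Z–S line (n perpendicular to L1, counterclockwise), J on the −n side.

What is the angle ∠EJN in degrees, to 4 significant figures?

9.367°

Tangency of A1 to both parallel lines with radius 4.0 puts L and J at Z ± 4.0·n: L = (-3.756, 1.375), J = (3.756, -1.375). Equal radii place N and E the same way about S: N = S + 4.0·n = (12.91, 46.92), E = S − 4.0·n = (20.42, 44.17). Then cos ∠EJN = JE·JN / (|JE||JN|), giving 9.367°.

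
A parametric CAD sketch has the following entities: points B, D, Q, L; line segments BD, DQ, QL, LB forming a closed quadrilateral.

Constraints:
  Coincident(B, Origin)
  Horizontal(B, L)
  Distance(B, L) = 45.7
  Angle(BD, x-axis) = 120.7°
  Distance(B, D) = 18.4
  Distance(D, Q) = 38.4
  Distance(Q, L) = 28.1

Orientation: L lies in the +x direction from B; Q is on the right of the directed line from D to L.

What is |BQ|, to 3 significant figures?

21.6

B is at the origin; BL is horizontal with |BL| = 45.7 and L in +x, so L = (45.7, 0). BD runs at 120.7° with |BD| = 18.4, so D = (-9.39, 15.8). Q is determined by |DQ| = 38.4 and |QL| = 28.1 together: it lies at the intersection of circle(D, 38.4) and circle(L, 28.1). With |DL| = 57.3, the foot of the radical line on DL is 34.6 from D and the perpendicular offset is √(38.4² − 34.6²) = 16.6. Taking the right-of-DL solution: Q = (19.3, -9.68).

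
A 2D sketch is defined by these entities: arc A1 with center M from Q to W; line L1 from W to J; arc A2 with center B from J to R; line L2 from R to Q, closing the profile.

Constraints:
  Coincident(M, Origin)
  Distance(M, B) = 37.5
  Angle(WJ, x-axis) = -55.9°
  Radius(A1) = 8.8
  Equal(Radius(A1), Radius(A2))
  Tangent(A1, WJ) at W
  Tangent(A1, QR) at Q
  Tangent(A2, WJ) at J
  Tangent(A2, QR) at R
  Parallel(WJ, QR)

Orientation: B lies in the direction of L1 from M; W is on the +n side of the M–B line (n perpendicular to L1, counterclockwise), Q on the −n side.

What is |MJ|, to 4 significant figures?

38.52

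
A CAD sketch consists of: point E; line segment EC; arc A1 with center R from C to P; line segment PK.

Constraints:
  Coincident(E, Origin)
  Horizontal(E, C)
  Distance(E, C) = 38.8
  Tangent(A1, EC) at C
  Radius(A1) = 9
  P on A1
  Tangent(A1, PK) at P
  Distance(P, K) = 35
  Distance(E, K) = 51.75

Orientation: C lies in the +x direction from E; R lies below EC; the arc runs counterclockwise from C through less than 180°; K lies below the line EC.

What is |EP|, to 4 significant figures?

31.01

E is at the origin; EC is horizontal with |EC| = 38.8 and C on the +x side, so C = (38.80, 0.000). Since A1 is tangent to EC there, RC ⟂ EC, so R = C + (0, -9) = (38.80, -9.000). Since RP ⟂ PK (tangency), |RK| = √(9.0² + 35.0²) = 36.14 regardless of where P sits on A1. So K lies on both circle(E, 51.75) and circle(R, 36.14); the below-EC intersection is K = (28.04, -43.50). P is the foot of the tangent from K: P = (29.81, -8.543).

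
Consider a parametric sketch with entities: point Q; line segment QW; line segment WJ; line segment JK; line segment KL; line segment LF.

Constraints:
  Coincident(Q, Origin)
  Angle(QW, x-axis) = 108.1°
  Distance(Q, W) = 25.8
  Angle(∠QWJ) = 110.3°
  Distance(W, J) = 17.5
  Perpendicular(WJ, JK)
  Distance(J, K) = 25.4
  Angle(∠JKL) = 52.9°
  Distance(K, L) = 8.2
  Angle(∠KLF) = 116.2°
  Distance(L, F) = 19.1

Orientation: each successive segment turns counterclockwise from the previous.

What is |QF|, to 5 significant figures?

32.550

∠JKL = 52.9° gives KL at 34.900° from the x-axis; with |KL| = 8.2, L = (-19.752, 4.5054). ∠KLF = 116.2° gives LF at 98.700° from the x-axis; with |LF| = 19.1, F = (-22.641, 23.386). Then |QF| = |F − Q| = 32.550.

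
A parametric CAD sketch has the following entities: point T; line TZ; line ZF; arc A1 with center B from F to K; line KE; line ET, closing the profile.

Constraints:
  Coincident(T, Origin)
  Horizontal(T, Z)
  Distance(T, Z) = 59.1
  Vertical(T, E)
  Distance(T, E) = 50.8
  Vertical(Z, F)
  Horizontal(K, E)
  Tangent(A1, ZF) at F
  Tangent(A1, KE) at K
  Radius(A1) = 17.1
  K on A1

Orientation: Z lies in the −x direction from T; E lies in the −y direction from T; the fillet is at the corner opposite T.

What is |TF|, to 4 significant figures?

68.03

T is at the origin; TZ is horizontal with |TZ| = 59.1 and Z on the −x side, so Z = (-59.10, 0.000). T and E share the same x with |TE| = 50.8 and E on the −y side, so E = (0.000, -50.80). The virtual corner opposite T is at (-59.10, -50.80). Tangency of A1 to ZF means the radius BF is perpendicular to ZF and tangency of A1 to KE means the radius BK is perpendicular to KE, with radius 17.1, so the center B sits 17.1 in from both sides at B = (-42.00, -33.70). That places the tangent points at F = (-59.10, -33.70) on ZF and K = (-42.00, -50.80) on KE. Then |TF| = |F − T| = 68.03.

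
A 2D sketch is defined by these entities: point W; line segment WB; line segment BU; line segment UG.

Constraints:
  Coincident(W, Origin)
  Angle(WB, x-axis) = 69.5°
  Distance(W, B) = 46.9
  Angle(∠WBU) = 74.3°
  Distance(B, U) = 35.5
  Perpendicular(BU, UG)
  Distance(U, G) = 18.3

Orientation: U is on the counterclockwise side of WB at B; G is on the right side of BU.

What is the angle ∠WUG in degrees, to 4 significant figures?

153.2°

W is at the origin; WB runs at 69.5° with length 46.9, so B = 46.9·(cos 69.5°, sin 69.5°) = (16.42, 43.93). ∠WBU = 74.3°, so BU runs at 69.5° + (180° − 74.3°) = 175.2° from the x-axis; with |BU| = 35.5, U = B + 35.5·(cos 175.2°, sin 175.2°) = (-18.95, 46.90). BU ⟂ UG; with |UG| = 18.3 on the right of BU, G = U + 18.3·(0.08368, 0.9965) = (-17.42, 65.14). Then cos ∠WUG = UW·UG / (|UW||UG|), giving 153.2°.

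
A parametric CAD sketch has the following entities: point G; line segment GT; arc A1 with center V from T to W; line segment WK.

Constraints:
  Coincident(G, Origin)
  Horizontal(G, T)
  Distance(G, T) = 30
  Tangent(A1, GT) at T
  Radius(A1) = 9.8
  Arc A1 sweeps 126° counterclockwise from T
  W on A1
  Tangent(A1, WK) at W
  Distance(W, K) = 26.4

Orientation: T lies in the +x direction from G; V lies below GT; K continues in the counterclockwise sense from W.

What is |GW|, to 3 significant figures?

27.0

G is at the origin; G and T share the same y with |GT| = 30.0 and T on the +x side, so T = (30.0, 0.00). The tangent condition forces VT to be normal to GT, so V = T + (0, -9.8) = (30.0, -9.80). On A1, T sits at bearing 90° from V; a 126° counterclockwise sweep puts W at bearing 216°, so W = V + 9.8·(cos 216°, sin 216°) = (22.1, -15.6). Then |GW| = |W − G| = 27.0.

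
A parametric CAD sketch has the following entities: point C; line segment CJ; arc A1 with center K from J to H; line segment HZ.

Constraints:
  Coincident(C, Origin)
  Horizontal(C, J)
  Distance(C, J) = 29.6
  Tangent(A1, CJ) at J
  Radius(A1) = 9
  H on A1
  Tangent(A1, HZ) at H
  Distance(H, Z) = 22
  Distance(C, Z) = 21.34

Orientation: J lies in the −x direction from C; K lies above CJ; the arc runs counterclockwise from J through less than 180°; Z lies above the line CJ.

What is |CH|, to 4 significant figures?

23.03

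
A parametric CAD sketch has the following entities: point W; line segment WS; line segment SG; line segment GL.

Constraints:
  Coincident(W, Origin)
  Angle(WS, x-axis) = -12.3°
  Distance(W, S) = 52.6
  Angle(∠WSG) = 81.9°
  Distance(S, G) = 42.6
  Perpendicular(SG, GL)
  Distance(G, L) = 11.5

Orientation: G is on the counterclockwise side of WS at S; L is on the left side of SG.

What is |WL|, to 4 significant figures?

53.71

W is at the origin; WS runs at -12.3° with length 52.6, so S = 52.6·(cos -12.3°, sin -12.3°) = (51.39, -11.21). ∠WSG = 81.9°, so SG runs at -12.3° + (180° − 81.9°) = 85.80° from the x-axis; with |SG| = 42.6, G = S + 42.6·(cos 85.80°, sin 85.80°) = (54.51, 31.28). The perpendicularity gives GL at right angles to SG; with |GL| = 11.5 on the left of SG, L = G + 11.5·(-0.9973, 0.07324) = (43.04, 32.12). Then |WL| = |L − W| = 53.71.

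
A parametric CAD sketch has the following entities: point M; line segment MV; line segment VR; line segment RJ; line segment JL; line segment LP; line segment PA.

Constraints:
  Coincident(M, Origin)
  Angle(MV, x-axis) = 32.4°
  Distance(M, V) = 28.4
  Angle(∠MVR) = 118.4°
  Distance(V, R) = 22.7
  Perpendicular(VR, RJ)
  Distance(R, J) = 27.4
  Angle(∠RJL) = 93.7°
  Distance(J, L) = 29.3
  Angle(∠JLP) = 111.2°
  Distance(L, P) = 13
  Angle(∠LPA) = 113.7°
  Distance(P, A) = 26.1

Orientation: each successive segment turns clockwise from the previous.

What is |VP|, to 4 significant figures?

21.23

∠RJL = 93.7° gives JL at 154.5° from the x-axis; with |JL| = 29.3, L = (3.981, -7.161). ∠JLP = 111.2° gives LP at 85.70° from the x-axis; with |LP| = 13.0, P = (4.956, 5.802). Then |VP| = |P − V| = 21.23.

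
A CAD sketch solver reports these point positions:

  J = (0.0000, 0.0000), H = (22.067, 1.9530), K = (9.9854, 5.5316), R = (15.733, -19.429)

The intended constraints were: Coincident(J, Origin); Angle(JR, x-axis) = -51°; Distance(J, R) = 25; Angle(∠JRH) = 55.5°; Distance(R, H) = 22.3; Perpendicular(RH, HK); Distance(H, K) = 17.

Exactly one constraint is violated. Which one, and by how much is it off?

Distance(H, K) = 17 — off by 4.40.

J = (0.00, 0.00) ✓; JR at -51.00° ✓; |JR| = 25.00 ✓; ∠JRH = 55.50° ✓; |RH| = 22.30 ✓; ∠(RH, HK) = 90.00° ✓; |HK| = 12.60 ✗.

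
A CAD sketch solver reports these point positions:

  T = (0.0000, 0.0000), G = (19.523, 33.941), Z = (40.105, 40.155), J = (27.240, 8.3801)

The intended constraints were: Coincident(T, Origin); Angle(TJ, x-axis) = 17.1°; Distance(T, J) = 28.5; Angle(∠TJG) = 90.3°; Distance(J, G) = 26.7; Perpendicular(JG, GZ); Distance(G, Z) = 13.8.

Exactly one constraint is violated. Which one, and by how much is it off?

Distance(G, Z) = 13.8 — off by 7.70.

T = (0.00, 0.00) ✓; TJ at 17.10° ✓; |TJ| = 28.50 ✓; ∠TJG = 90.30° ✓; |JG| = 26.70 ✓; ∠(JG, GZ) = 90.00° ✓; |GZ| = 21.50 ✗.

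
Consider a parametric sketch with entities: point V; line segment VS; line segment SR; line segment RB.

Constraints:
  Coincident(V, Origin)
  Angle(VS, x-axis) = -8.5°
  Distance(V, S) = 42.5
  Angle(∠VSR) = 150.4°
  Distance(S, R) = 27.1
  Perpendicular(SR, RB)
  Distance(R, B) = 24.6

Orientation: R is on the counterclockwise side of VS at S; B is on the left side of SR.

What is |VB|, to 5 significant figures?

64.155

V is at the origin; VS runs at -8.5° with length 42.5, so S = 42.5·(cos -8.5°, sin -8.5°) = (42.033, -6.2819). ∠VSR = 150.4°, so SR runs at -8.5° + (180° − 150.4°) = 21.100° from the x-axis; with |SR| = 27.1, R = S + 27.1·(cos 21.100°, sin 21.100°) = (67.316, 3.4740). SR is perpendicular to RB; with |RB| = 24.6 on the left of SR, B = R + 24.6·(-0.36000, 0.93295) = (58.460, 26.425). Then |VB| = |B − V| = 64.155.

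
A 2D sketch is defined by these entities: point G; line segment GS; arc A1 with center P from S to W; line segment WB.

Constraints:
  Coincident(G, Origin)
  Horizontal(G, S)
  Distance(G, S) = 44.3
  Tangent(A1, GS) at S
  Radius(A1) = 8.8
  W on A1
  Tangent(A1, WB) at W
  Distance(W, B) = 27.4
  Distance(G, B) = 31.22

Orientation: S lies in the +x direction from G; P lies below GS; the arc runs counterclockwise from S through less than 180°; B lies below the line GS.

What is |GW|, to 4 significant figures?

37.71

Checks: |PW| = 8.800 ✓; ∠(PW, WB) = 90.00° ✓; |WB| = 27.40 ✓; |GB| = 31.22 ✓.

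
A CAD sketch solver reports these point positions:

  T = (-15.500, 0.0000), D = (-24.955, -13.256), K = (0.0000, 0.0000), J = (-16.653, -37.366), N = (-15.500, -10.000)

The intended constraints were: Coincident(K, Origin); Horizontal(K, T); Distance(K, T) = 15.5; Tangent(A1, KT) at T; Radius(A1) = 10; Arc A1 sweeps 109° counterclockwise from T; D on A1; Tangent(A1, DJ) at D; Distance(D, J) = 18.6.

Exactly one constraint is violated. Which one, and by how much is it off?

Distance(D, J) = 18.6 — off by 6.90.

K = (0.00, 0.00) ✓; K.y = 0.00, T.y = 0.00 ✓; |KT| = 15.50 ✓; ∠(NT, TK) = 90.00° ✓; |NT| = 10.00 ✓; bearing(N→D) − bearing(N→T) = 109.0° ✓; |ND| = 10.00 ✓; ∠(ND, DJ) = 90.00° ✓; |DJ| = 25.50 ✗.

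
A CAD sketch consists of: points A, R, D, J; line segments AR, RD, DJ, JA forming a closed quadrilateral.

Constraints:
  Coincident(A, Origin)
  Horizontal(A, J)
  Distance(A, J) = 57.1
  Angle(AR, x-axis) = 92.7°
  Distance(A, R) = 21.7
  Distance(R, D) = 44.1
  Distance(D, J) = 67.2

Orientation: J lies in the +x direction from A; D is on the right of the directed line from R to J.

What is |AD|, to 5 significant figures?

22.997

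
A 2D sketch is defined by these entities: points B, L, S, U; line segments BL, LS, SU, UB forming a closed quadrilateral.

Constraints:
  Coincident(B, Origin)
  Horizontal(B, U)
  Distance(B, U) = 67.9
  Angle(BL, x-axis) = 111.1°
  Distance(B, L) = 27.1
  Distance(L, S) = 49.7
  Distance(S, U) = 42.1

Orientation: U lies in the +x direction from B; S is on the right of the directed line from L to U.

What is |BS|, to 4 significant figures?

28.00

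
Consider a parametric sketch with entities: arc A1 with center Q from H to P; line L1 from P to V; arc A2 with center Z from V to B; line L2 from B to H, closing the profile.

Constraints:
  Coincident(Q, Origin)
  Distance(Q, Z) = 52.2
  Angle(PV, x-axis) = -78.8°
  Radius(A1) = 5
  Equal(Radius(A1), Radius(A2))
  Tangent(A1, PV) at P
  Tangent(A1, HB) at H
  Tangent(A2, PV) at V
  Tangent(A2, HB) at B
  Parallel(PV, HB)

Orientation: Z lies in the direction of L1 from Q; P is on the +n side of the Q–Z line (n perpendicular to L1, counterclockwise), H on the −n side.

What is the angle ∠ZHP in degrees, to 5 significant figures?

84.529°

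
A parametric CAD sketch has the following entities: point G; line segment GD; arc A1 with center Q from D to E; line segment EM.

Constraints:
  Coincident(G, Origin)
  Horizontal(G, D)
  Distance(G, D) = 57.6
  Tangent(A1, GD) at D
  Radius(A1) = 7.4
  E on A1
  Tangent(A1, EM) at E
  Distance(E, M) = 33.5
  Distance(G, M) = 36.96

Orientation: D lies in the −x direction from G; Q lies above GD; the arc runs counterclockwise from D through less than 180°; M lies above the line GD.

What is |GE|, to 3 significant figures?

52.7

Checks: |QE| = 7.400 ✓; ∠(QE, EM) = 90.00° ✓; |EM| = 33.50 ✓; |GM| = 36.96 ✓.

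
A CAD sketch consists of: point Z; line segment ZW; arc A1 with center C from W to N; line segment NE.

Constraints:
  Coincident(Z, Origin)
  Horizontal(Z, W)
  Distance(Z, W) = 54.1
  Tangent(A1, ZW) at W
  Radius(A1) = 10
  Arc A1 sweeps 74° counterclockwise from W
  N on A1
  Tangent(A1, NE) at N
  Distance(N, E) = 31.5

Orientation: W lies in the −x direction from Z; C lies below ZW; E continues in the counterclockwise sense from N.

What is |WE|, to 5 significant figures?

41.746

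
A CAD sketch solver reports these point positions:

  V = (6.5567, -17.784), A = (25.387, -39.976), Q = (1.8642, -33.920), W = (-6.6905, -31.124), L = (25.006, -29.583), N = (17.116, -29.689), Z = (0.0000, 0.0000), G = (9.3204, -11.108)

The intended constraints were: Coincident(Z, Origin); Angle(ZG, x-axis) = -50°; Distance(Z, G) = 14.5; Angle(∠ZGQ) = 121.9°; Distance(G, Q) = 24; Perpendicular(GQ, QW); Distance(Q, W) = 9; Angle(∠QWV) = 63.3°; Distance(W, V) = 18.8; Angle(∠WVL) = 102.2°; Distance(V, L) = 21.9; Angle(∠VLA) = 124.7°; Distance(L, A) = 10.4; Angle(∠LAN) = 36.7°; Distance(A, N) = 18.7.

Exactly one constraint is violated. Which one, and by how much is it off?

Distance(A, N) = 18.7 — off by 5.50.

Z = (0.00, 0.00) ✓; ZG at -50.00° ✓; |ZG| = 14.50 ✓; ∠ZGQ = 121.9° ✓; |GQ| = 24.00 ✓; ∠(GQ, QW) = 90.00° ✓; |QW| = 9.000 ✓; ∠QWV = 63.30° ✓; |WV| = 18.80 ✓; ∠WVL = 102.2° ✓; |VL| = 21.90 ✓; ∠VLA = 124.7° ✓; |LA| = 10.40 ✓; ∠LAN = 36.70° ✓; |AN| = 13.20 ✗.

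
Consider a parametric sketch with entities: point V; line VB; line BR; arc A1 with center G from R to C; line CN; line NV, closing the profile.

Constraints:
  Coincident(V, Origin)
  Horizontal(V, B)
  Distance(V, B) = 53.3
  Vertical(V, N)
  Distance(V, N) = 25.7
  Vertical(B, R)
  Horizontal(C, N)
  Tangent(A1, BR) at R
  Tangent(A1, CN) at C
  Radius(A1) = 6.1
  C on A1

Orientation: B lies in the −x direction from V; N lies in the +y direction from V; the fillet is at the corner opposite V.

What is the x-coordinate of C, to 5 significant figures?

-47.200

V is at the origin; VB is horizontal with |VB| = 53.3 and B on the −x side, so B = (-53.300, 0.0000). V and N share the same x with |VN| = 25.7 and N on the +y side, so N = (0.0000, 25.700). The virtual corner opposite V is at (-53.300, 25.700). A1 meets BR tangentially, so GR is at right angles to BR and A1 meets CN tangentially, so GC is at right angles to CN, with radius 6.1, so the center G sits 6.1 in from both sides at G = (-47.200, 19.600). That places the tangent points at R = (-53.300, 19.600) on BR and C = (-47.200, 25.700) on CN. So C.x = -47.200.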